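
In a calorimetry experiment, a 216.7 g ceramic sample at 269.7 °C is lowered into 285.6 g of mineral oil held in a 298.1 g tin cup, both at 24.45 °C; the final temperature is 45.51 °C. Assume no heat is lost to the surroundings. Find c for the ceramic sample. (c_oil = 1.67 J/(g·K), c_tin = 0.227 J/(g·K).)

c ≈ 0.236 J/(g·K)

Energy conservation, ΣQ = 0:
216.7×c×(45.51 − 269.7) + 285.6×1.67×(45.51 − 24.45) + 298.1×0.227×(45.51 − 24.45) = 0
-48582 c = -11470
c = -11470/-48582 ≈ 0.2361 J/(g·K)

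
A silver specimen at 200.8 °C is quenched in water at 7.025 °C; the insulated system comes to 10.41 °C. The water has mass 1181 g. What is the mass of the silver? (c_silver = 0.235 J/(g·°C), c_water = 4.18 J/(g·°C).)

m ≈ 373 g

Energy conservation, ΣQ = 0:
m×0.235×(10.41 − 200.8) + 1181×4.18×(10.41 − 7.025) = 0
-44.74 m = -16710
m = -16710/-44.74 ≈ 373.5 g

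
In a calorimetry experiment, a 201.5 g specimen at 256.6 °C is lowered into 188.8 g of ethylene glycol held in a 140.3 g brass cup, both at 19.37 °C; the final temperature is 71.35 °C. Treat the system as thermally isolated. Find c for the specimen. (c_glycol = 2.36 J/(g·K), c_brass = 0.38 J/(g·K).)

Energy conservation, ΣQ = 0:
201.5×c×(71.35 − 256.6) + 188.8×2.36×(71.35 − 19.37) + 140.3×0.38×(71.35 − 19.37) = 0
-37328 c = -25932
c = -25932/-37328 ≈ 0.6947 J/(g·K)

c ≈ 0.695 J/(g·K)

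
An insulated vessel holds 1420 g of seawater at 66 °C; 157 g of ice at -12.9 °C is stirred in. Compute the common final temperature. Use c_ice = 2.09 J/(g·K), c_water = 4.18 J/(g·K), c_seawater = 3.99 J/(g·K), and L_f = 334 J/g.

T_f ≈ 50.2 °C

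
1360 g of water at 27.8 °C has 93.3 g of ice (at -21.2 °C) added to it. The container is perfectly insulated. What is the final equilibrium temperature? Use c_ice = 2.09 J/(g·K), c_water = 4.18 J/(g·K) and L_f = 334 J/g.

Conservation of energy gives ΣQ = 0:
warm ice to 0 °C: 93.3×2.09×(0 − (-21.2)) = 4133.9; fusion: m_ice L_f = 93.3×334 = 31162; warm the meltwater: 389.99 T; water: 5684.8(T − 27.8)
6074.8 T = 158037 − 35296 = 122741
T ≈ 20.21 °C (positive, so assuming full melt was valid).

T_f ≈ 20.2 °C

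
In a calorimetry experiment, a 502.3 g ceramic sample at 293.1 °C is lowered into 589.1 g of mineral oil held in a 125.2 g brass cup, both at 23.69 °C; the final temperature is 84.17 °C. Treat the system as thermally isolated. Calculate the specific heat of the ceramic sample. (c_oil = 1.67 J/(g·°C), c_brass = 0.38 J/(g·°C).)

Energy conservation, ΣQ = 0:
502.3×c×(84.17 − 293.1) + 589.1×1.67×(84.17 − 23.69) + 125.2×0.38×(84.17 − 23.69) = 0
-104946 c = -62377
c = -62377/-104946 ≈ 0.5944 J/(g·°C)

c ≈ 0.594 J/(g·°C)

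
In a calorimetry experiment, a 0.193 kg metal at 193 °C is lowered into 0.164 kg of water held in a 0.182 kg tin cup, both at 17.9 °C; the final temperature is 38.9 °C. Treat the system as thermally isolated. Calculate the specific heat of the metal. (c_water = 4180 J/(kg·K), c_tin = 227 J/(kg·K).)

c ≈ 513 J/(kg·K)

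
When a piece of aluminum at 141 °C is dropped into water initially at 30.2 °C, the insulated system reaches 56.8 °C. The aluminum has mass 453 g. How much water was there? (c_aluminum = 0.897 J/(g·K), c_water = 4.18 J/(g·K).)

m ≈ 308 g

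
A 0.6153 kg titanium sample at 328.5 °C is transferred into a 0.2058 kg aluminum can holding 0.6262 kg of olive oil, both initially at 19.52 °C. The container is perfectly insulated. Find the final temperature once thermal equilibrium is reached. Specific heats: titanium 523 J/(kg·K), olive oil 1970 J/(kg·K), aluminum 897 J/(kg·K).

T_f ≈ 76.7 °C

Energy conservation, ΣQ = 0:
0.6153×523×(T − 328.5) + 0.6262×1970×(T − 19.52) + 0.2058×897×(T − 19.52) = 0
321.8(T − 328.5) + 1233.6(T − 19.52) + 184.6(T − 19.52) = 0
(321.8 + 1233.6 + 184.6) T = 321.8×328.5 + 1233.6×19.52 + 184.6×19.52
T = 133396 / 1740 = 76.7 °C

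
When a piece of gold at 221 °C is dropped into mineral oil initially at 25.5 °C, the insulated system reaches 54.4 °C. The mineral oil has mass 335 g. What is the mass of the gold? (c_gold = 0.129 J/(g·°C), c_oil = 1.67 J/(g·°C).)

m ≈ 752 g

Heat lost by the gold = heat gained by the oil:
m·0.129·(221 − 54.4) = 335·1.67·(54.4 − 25.5)
21.49 m = 16168  ⇒  m ≈ 752.3 g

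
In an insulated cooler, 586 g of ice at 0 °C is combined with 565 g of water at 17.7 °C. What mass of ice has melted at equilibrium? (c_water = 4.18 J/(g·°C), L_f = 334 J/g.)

m_melted ≈ 125 g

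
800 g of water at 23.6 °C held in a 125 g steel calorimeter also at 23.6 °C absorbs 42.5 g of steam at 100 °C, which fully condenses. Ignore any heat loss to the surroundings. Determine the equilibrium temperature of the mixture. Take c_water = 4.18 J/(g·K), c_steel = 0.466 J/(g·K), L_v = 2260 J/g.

Taking heat into each body as positive, Σ m c ΔT = 0:
condense steam: −42.5×2260 = −96050
  condensate cools 100→T: 42.5×4.18×(T − 100) = 177.65(T − 100)
  original water: 3344(T − 23.6)
  cup: 58.25(T − 23.6)
3579.9 T = 96050 + 17765 + 80293 = 194108
T ≈ 54.22 °C, under the boiling point, so the assumption holds.

T_f ≈ 54.2 °C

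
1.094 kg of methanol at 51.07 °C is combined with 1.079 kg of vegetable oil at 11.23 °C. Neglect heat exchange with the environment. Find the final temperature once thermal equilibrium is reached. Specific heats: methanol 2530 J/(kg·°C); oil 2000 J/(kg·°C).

T_f ≈ 33.6 °C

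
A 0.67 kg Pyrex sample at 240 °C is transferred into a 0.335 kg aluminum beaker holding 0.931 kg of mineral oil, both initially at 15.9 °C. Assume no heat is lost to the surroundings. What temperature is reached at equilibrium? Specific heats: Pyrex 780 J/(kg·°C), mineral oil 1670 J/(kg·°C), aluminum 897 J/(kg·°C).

T_f ≈ 65.2 °C

Conservation of energy gives ΣQ = 0:
0.67·780·(T − 240) + 0.931·1670·(T − 15.9) + 0.335·897·(T − 15.9) = 0
522.6(T − 240) + 1554.8(T − 15.9) + 300.5(T − 15.9) = 0
(522.6 + 1554.8 + 300.5) T = 522.6·240 + 1554.8·15.9 + 300.5·15.9
T = 154923 / 2377.9 = 65.2 °C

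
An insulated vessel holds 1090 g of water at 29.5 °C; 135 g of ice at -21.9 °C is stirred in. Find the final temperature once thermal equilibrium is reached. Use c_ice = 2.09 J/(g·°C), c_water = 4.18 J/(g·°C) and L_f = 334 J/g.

Conservation of energy gives ΣQ = 0:
warm ice to 0 °C: 135·2.09·(0 − (-21.9)) = 6179.1; latent heat to melt: 135·334 = 45090; warm the meltwater: 564.3 T; water: 4556.2(T − 29.5)
5120.5 T = 134408 − 51269 = 83139
T ≈ 16.24 °C — above 0 °C, consistent with complete melting.

T_f ≈ 16.2 °C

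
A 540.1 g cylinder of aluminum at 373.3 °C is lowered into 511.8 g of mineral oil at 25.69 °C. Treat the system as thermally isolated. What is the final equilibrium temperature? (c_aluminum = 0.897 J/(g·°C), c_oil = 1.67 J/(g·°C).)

T_f ≈ 151.4 °C

T_f = Σ m_i c_i T_i / Σ m_i c_i:
T_f = (484.47×373.3 + 854.71×25.69) / (484.47 + 854.71)
    = 202810 / 1339.2 ≈ 151.44 °C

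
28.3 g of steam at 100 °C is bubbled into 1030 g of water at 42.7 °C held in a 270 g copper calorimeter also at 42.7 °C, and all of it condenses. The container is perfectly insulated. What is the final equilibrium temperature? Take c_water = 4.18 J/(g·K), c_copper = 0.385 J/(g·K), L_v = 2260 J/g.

T_f ≈ 58.3 °C

Taking heat into each body as positive, Σ m c ΔT = 0:
latent heat released on condensation: 28.3·2260 = 63958
  condensate cools 100→T: 28.3·4.18·(T − 100) = 118.29(T − 100)
  original water: 4305.4(T − 42.7)
  cup: 103.95(T − 42.7)
4527.6 T = 63958 + 11829 + 188279 = 264067
T ≈ 58.32 °C, under the boiling point, so the assumption holds.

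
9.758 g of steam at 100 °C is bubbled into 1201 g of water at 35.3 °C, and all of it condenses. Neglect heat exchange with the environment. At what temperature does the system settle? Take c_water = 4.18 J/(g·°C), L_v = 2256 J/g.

Energy conservation, ΣQ = 0:
condense steam: −9.758·2256 = −22014; condensed water 100 °C→T: 40.79(T − 100); original water: 5020.2(T − 35.3)
5061 T = 22014 + 4078.8 + 177212 = 203305
T ≈ 40.17 °C — below 100 °C, confirming all the steam condensed.

T_f ≈ 40.2 °C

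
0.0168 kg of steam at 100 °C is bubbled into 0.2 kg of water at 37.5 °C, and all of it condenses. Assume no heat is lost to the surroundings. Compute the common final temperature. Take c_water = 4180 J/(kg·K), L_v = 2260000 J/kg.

Sum of m c ΔT and latent-heat terms is zero:
condense steam: −0.0168×2260000 = −37968
  condensate cools 100→T: 0.0168×4180×(T − 100) = 70.22(T − 100)
  original water: 836(T − 37.5)
906.22 T = 37968 + 7022.4 + 31350 = 76340
T ≈ 84.24 °C — below 100 °C, confirming all the steam condensed.

T_f ≈ 84.2 °C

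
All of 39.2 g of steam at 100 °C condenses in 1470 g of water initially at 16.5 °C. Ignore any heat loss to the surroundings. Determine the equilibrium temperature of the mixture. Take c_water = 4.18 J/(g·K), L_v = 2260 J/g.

T_f ≈ 32.7 °C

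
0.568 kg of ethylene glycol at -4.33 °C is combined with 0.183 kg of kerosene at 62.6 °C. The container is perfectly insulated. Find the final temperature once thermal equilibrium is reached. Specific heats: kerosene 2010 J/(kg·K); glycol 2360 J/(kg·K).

Heat lost by the kerosene equals heat gained by the glycol:
0.183×2010×(62.6 − T) = 0.568×2360×(T − (-4.33))
367.83(62.6 − T) = 1340.5(T − (-4.33))
1708.3 T = 17222  ⇒  T ≈ 10.08 °C

T_f ≈ 10.1 °C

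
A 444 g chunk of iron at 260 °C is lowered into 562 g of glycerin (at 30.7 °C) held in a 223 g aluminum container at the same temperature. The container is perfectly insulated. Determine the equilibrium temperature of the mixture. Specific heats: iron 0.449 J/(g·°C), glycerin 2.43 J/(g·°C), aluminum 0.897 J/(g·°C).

T_f ≈ 56.6 °C

Let T be the final temperature. ΣQ_i = 0:
444×0.449×(T − 260) + 562×2.43×(T − 30.7) + 223×0.897×(T − 30.7) = 0
199.36(T − 260) + 1365.7(T − 30.7) + 200.03(T − 30.7) = 0
1765 T = 99899
T = 99899 / 1765 = 56.6 °C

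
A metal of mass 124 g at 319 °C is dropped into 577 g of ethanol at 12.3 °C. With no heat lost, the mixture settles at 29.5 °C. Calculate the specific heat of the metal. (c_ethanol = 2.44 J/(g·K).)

c ≈ 0.675 J/(g·K)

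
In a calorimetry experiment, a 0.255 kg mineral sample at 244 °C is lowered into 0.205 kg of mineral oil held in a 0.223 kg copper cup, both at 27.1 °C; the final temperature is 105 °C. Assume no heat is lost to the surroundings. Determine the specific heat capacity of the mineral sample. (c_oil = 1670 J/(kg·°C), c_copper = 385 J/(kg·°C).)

Let T be the final temperature. ΣQ_i = 0:
0.255·c·(105 − 244) + 0.205·1670·(105 − 27.1) + 0.223·385·(105 − 27.1) = 0
-35.45 c = -33357
c = -33357/-35.45 ≈ 941.1 J/(kg·°C)

c ≈ 941 J/(kg·°C)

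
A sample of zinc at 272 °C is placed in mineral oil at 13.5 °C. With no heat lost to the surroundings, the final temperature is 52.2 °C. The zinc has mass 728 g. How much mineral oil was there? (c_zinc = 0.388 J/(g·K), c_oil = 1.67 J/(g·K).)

m ≈ 961 g

Heat lost by the zinc = heat gained by the oil:
728×0.388×(272 − 52.2) = m×1.67×(52.2 − 13.5)
64.63 m = 62086  ⇒  m ≈ 960.6 g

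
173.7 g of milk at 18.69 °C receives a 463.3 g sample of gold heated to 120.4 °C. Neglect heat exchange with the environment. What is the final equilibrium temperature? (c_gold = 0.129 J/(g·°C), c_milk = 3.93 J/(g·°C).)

T_f ≈ 26.9 °C

Net heat exchanged in the isolated system is zero:
463.3*0.129*(T − 120.4) + 173.7*3.93*(T − 18.69) = 0
(59.77 + 682.64) T = 59.77*120.4 + 682.64*18.69
T ≈ 26.88 °C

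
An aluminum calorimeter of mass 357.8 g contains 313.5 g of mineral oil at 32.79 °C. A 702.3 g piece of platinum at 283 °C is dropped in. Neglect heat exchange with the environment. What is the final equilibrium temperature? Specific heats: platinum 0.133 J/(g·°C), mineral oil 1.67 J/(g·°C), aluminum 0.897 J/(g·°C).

T_f ≈ 57.7 °C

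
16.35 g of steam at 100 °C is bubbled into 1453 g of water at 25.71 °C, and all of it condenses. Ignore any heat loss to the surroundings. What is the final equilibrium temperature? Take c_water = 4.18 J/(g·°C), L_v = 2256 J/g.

T_f ≈ 32.5 °C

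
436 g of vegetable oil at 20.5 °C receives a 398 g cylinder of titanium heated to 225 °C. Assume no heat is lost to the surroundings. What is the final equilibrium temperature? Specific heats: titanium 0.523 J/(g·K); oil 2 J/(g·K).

Net heat exchanged in the isolated system is zero:
398*0.523*(T − 225) + 436*2*(T − 20.5) = 0
208.15(T − 225) + 872(T − 20.5) = 0
(208.15 + 872) T = 208.15*225 + 872*20.5
T ≈ 59.91 °C

T_f ≈ 59.9 °C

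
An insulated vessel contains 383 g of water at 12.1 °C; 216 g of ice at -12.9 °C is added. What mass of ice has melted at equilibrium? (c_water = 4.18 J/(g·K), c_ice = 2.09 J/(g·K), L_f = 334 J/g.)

Heat available from the water dropping to 0 °C: 383·4.18·12.1 = 19371 J.
Of that, 216·2.09·12.9 = 5823.6 J goes to bring the ice to 0 °C, leaving 13548 J.
To melt every bit of ice: 216·334 = 72144 J.
That's not enough to melt it all — equilibrium is at 0 °C with ice remaining.
m_melt = 13548 / L_f = 40.56 g.

m_melted ≈ 40.6 g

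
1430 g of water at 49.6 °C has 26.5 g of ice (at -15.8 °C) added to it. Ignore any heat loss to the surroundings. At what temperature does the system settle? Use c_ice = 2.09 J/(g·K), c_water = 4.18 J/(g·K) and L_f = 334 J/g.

Conservation of energy gives ΣQ = 0:
ice -15.8→0 °C: 26.5×2.09×15.8 = 875.08
  latent heat to melt: 26.5×334 = 8851
  meltwater 0→T: 26.5×4.18×T = 110.77 T
  water: 5977.4(T − 49.6)
6088.2 T = 296479 − 9726.1 = 286753
T ≈ 47.10 °C. Since T > 0 °C, the all-ice-melts assumption holds.

T_f ≈ 47.1 °C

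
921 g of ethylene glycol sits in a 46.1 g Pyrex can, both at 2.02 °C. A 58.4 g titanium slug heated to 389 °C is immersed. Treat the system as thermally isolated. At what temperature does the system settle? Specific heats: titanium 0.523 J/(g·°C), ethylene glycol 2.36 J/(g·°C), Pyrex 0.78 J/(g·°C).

Energy conservation, ΣQ = 0:
58.4×0.523×(T − 389) + 921×2.36×(T − 2.02) + 46.1×0.78×(T − 2.02) = 0
30.54(T − 389) + 2173.6(T − 2.02) + 35.96(T − 2.02) = 0
2240.1 T = 16345
T = 16345/2240.1 ≈ 7.30 °C

T_f ≈ 7.3 °C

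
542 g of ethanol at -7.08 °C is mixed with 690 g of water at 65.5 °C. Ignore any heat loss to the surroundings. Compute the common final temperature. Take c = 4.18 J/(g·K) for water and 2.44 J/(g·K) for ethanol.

T_f ≈ 42.7 °C

|Q_water| = |Q_ethanol|:
690·4.18·(65.5 − T) = 542·2.44·(T − (-7.08))
2884.2(65.5 − T) = 1322.5(T − (-7.08))
4206.7 T = 179552  ⇒  T ≈ 42.68 °C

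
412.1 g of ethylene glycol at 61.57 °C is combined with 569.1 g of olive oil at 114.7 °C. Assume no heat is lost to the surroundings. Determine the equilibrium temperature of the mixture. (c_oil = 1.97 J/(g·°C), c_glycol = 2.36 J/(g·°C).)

T_f ≈ 90.0 °C

Set heat shed by the hot body equal to heat absorbed by the cold body:
569.1*1.97*(114.7 − T) = 412.1*2.36*(T − 61.57)
1121.1(114.7 − T) = 972.56(T − 61.57)
2093.7 T = 188474  ⇒  T ≈ 90.02 °C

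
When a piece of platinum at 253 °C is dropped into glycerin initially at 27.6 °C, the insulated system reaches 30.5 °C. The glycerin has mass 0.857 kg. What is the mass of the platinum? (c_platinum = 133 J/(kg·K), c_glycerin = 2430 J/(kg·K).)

|Q_platinum| = |Q_glycerin|:
m×133×(253 − 30.5) = 0.857×2430×(30.5 − 27.6)
29592 m = 6039.3  ⇒  m ≈ 0.2041 kg

m ≈ 0.204 kg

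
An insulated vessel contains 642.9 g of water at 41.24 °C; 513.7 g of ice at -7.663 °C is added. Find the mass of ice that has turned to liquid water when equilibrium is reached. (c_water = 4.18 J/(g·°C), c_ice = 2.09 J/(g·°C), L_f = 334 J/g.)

m_melted ≈ 307 g

Water can give up m c ΔT = 642.9·4.18·41.24 = 110825 J before reaching 0 °C.
Of that, 513.7·2.09·7.663 = 8227.2 J goes to bring the ice to 0 °C, leaving 102598 J.
To melt every bit of ice: 513.7·334 = 171576 J.
That's not enough to melt it all — equilibrium is at 0 °C with ice remaining.
m_melt = 102598 / L_f = 307.2 g.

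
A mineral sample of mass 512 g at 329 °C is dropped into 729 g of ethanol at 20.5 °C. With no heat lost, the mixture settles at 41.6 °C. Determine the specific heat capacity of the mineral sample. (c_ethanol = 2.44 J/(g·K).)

c ≈ 0.255 J/(g·K)

Let T be the final temperature. ΣQ_i = 0:
512×c×(41.6 − 329) + 729×2.44×(41.6 − 20.5) = 0
-147149 c = -37532
c = -37532/-147149 ≈ 0.2551 J/(g·K)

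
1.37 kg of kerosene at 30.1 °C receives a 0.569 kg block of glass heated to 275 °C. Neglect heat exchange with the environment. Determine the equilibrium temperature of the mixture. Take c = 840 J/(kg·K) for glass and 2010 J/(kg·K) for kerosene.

T_f ≈ 66.3 °C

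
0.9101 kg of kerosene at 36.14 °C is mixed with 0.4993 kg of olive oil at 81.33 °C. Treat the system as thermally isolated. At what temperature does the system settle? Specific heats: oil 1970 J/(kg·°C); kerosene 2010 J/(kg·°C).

T_f ≈ 51.9 °C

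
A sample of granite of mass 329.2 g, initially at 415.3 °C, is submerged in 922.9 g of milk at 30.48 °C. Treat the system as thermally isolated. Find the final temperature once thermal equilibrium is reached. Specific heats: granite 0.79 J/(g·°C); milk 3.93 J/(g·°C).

T_f ≈ 56.2 °C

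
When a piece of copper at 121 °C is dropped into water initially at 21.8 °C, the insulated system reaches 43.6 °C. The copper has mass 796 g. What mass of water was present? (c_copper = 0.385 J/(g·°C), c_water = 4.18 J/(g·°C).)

|Q_copper| = |Q_water|:
796·0.385·(121 − 43.6) = m·4.18·(43.6 − 21.8)
91.12 m = 23720  ⇒  m ≈ 260.3 g

m ≈ 260 g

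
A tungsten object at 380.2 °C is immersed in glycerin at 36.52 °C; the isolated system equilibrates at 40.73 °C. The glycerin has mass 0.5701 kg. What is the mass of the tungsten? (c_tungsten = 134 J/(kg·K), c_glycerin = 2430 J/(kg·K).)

m ≈ 0.128 kg

|Q_tungsten| = |Q_glycerin|:
m×134×(380.2 − 40.73) = 0.5701×2430×(40.73 − 36.52)
45489 m = 5832.3  ⇒  m ≈ 0.1282 kg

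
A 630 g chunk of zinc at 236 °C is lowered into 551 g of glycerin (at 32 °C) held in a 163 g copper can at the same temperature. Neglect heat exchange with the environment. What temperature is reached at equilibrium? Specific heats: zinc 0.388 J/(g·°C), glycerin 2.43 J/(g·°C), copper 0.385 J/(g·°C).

T_f ≈ 62.3 °C

Let T be the final temperature. ΣQ_i = 0:
630×0.388×(T − 236) + 551×2.43×(T − 32) + 163×0.385×(T − 32) = 0
244.44(T − 236) + 1338.9(T − 32) + 62.76(T − 32) = 0
(244.44 + 1338.9 + 62.76) T = 244.44×236 + 1338.9×32 + 62.76×32
T ≈ 62.29 °C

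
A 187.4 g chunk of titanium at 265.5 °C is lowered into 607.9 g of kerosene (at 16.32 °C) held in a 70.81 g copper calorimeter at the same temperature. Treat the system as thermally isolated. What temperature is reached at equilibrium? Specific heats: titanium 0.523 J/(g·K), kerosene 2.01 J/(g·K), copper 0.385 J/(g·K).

T_f ≈ 34.4 °C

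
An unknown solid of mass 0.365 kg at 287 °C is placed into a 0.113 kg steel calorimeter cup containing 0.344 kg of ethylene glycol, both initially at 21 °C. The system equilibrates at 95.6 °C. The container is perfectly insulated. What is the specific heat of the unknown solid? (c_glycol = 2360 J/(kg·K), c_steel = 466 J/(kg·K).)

c ≈ 923 J/(kg·K)

Net heat exchanged in the isolated system is zero:
0.365·c·(95.6 − 287) + 0.344·2360·(95.6 − 21) + 0.113·466·(95.6 − 21) = 0
-69.86 c = -64492
c = -64492/-69.86 ≈ 923.1 J/(kg·K)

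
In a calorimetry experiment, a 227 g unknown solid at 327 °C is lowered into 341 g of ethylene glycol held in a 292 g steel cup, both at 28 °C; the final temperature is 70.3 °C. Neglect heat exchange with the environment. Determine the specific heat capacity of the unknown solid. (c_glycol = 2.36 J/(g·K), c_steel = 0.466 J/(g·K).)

Net heat exchanged in the isolated system is zero:
227×c×(70.3 − 327) + 341×2.36×(70.3 − 28) + 292×0.466×(70.3 − 28) = 0
-58271 c = -39797
c = -39797/-58271 ≈ 0.683 J/(g·K)

c ≈ 0.683 J/(g·K)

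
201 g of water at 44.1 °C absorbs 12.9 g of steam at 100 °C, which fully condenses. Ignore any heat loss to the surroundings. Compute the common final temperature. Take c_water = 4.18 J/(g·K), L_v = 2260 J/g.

T_f ≈ 80.1 °C

Net heat exchanged in the isolated system is zero:
condense steam: −12.9×2260 = −29154
  condensed water 100 °C→T: 53.92(T − 100)
  original water: 840.18(T − 44.1)
894.1 T = 29154 + 5392.2 + 37052 = 71598
T ≈ 80.08 °C (< 100 °C, so full condensation is consistent).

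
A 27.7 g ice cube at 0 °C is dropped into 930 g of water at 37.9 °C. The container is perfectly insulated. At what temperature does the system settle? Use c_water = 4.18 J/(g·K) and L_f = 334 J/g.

T_f ≈ 34.5 °C

Setting the total heat transfer to zero:
fusion: m_ice L_f = 27.7·334 = 9251.8; meltwater 0→T: 27.7·4.18·T = 115.79 T; water cools: 930·4.18·(T − 37.9) = 3887.4(T − 37.9)
4003.2 T = 147332 − 9251.8 = 138081
T ≈ 34.49 °C — above 0 °C, consistent with complete melting.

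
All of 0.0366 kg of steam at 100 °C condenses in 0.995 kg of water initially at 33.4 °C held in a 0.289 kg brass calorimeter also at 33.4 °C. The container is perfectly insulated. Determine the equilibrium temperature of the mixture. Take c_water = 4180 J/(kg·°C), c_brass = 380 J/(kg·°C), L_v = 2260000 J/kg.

Net heat exchanged in the isolated system is zero:
steam→water at 100 °C releases m L_v = 0.0366×2260000 = 82716
  condensed water 100 °C→T: 152.99(T − 100)
  water warms: 0.995×4180×(T − 33.4) = 4159.1(T − 33.4)
  brass cup: 0.289×380×(T − 33.4) = 109.82(T − 33.4)
4421.9 T = 82716 + 15299 + 142582 = 240597
T ≈ 54.41 °C — below 100 °C, confirming all the steam condensed.

T_f ≈ 54.4 °C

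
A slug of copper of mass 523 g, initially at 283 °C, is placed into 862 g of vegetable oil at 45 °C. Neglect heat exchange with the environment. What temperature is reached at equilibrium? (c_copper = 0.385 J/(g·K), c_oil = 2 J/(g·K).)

T_f ≈ 69.9 °C

|Q_copper| = |Q_oil|:
523·0.385·(283 − T) = 862·2·(T − 45)
201.36(283 − T) = 1724(T − 45)
1925.4 T = 134563  ⇒  T ≈ 69.89 °C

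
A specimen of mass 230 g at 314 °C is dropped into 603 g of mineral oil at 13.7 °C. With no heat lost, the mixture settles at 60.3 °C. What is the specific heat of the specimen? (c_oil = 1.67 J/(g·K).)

c ≈ 0.804 J/(g·K)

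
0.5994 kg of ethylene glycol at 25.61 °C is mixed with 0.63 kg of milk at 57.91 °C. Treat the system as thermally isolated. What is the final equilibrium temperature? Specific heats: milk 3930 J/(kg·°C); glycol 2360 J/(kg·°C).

T_f ≈ 46.2 °C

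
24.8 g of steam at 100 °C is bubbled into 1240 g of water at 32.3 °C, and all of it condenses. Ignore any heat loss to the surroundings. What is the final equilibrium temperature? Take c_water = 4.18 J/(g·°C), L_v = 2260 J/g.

Setting the total heat transfer to zero:
condense steam: −24.8×2260 = −56048
  condensate cools 100→T: 24.8×4.18×(T − 100) = 103.66(T − 100)
  water warms: 1240×4.18×(T − 32.3) = 5183.2(T − 32.3)
5286.9 T = 56048 + 10366 + 167417 = 233832
T ≈ 44.23 °C — below 100 °C, confirming all the steam condensed.

T_f ≈ 44.2 °C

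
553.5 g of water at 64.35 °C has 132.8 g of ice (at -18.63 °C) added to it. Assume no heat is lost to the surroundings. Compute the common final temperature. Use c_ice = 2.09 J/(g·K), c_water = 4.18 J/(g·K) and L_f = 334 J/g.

T_f ≈ 34.6 °C

Net heat exchanged in the isolated system is zero:
warm ice to 0 °C: 132.8·2.09·(0 − (-18.63)) = 5170.8
  latent heat to melt: 132.8·334 = 44355
  warm the meltwater: 555.1 T
  water: 2313.6(T − 64.35)
2868.7 T = 148882 − 49526 = 99356
T ≈ 34.63 °C — above 0 °C, consistent with complete melting.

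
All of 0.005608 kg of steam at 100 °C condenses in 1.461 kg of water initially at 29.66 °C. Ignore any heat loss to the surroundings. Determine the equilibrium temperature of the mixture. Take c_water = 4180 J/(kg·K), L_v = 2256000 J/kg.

T_f ≈ 32.0 °C

Setting the total heat transfer to zero:
condense steam: −0.005608·2256000 = −12652
  condensate cools 100→T: 0.005608·4180·(T − 100) = 23.44(T − 100)
  original water: 6107(T − 29.66)
6130.4 T = 12652 + 2344.1 + 181133 = 196129
T ≈ 31.99 °C, under the boiling point, so the assumption holds.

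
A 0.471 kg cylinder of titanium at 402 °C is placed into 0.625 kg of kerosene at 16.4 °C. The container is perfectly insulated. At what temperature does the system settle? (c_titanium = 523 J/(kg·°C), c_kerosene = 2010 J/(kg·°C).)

Net heat exchanged in the isolated system is zero:
0.471·523·(T − 402) + 0.625·2010·(T − 16.4) = 0
246.33(T − 402) + 1256.2(T − 16.4) = 0
(246.33 + 1256.2) T = 246.33·402 + 1256.2·16.4
T = 119628/1502.6 ≈ 79.62 °C

T_f ≈ 79.6 °C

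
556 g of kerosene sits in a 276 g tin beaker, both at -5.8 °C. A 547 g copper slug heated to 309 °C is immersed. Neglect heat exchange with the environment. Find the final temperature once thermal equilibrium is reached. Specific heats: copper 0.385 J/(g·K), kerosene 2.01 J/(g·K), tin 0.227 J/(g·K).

Heat gained plus heat lost sum to zero:
547·0.385·(T − 309) + 556·2.01·(T − (-5.8)) + 276·0.227·(T − (-5.8)) = 0
210.59(T − 309) + 1117.6(T − (-5.8)) + 62.65(T − (-5.8)) = 0
(210.59 + 1117.6 + 62.65) T = 210.59·309 + 1117.6·(-5.8) + 62.65·(-5.8)
T ≈ 41.87 °C

T_f ≈ 41.9 °C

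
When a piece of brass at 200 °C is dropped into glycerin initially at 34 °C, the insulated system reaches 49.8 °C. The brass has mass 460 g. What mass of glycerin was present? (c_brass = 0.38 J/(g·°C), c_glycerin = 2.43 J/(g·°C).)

m ≈ 684 g

Let T be the final temperature. ΣQ_i = 0:
460·0.38·(49.8 − 200) + m·2.43·(49.8 − 34) = 0
38.39 m = 26255
m = 26255/38.39 ≈ 683.8 g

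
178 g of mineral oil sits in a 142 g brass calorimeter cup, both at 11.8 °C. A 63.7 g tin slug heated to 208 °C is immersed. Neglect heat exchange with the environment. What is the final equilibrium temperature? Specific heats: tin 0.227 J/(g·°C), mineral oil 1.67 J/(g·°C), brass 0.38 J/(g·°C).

T_f ≈ 19.6 °C

Taking heat into each body as positive, Σ m c ΔT = 0:
63.7·0.227·(T − 208) + 178·1.67·(T − 11.8) + 142·0.38·(T − 11.8) = 0
365.68 T = 7152.1
T = 7152.1/365.68 ≈ 19.56 °C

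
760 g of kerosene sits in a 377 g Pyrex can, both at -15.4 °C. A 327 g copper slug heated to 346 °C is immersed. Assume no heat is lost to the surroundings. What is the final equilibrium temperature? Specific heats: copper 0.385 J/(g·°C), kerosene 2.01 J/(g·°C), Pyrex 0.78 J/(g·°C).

T_f ≈ 8.0 °C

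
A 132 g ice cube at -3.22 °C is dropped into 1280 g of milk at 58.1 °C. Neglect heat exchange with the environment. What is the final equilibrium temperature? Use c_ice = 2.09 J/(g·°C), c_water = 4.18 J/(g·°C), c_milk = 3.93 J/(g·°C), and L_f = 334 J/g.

T_f ≈ 44.3 °C

Net heat exchanged in the isolated system is zero:
ice -3.22→0 °C: 132×2.09×3.22 = 888.33; fusion: m_ice L_f = 132×334 = 44088; meltwater 0→T: 132×4.18×T = 551.76 T; milk cools: 1280×3.93×(T − 58.1) = 5030.4(T − 58.1)
5582.2 T = 292266 − 44976 = 247290
T ≈ 44.30 °C. Since T > 0 °C, the all-ice-melts assumption holds.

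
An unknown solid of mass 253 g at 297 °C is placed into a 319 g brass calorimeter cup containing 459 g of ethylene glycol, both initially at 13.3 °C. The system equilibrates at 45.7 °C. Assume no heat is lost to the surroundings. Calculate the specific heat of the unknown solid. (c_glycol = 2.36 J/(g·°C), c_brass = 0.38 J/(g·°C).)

Taking heat into each body as positive, Σ m c ΔT = 0:
253·c·(45.7 − 297) + 459·2.36·(45.7 − 13.3) + 319·0.38·(45.7 − 13.3) = 0
-63579 c = -39025
c = -39025/-63579 ≈ 0.6138 J/(g·°C)

c ≈ 0.614 J/(g·°C)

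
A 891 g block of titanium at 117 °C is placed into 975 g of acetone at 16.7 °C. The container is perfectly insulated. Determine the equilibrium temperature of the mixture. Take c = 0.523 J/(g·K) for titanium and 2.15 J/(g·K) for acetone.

T_f ≈ 34.9 °C

Heat lost by the titanium equals heat gained by the acetone:
891·0.523·(117 − T) = 975·2.15·(T − 16.7)
465.99(117 − T) = 2096.2(T − 16.7)
2562.2 T = 89529  ⇒  T ≈ 34.94 °C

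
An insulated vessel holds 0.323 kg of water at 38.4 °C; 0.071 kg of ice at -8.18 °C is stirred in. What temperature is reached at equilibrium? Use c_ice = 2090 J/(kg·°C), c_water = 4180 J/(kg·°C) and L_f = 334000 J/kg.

Energy conservation, ΣQ = 0:
ice -8.18→0 °C: 0.071×2090×8.18 = 1213.8; fusion: m_ice L_f = 0.071×334000 = 23714; warm the meltwater: 296.78 T; water: 1350.1(T − 38.4)
1646.9 T = 51845 − 24928 = 26918
T ≈ 16.34 °C. Since T > 0 °C, the all-ice-melts assumption holds.

T_f ≈ 16.3 °C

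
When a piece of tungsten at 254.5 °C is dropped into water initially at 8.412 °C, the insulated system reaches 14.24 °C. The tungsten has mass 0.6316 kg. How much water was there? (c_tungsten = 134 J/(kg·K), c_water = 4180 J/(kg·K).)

m ≈ 0.835 kg

Conservation of energy gives ΣQ = 0:
0.6316·134·(14.24 − 254.5) + m·4180·(14.24 − 8.412) = 0
24361 m = 20334
m = 20334/24361 ≈ 0.8347 kg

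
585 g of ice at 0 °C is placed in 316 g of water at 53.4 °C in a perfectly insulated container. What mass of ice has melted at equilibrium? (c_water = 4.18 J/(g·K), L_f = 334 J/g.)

m_melted ≈ 211 g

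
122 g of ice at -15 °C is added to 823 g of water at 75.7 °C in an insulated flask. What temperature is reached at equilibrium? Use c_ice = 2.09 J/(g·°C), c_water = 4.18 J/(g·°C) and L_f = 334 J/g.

T_f ≈ 54.6 °C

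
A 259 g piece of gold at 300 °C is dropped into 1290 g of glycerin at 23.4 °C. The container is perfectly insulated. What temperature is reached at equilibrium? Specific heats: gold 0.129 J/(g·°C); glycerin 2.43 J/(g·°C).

T_f ≈ 26.3 °C

Heat gained plus heat lost sum to zero:
259*0.129*(T − 300) + 1290*2.43*(T − 23.4) = 0
(33.41 + 3134.7) T = 33.41*300 + 3134.7*23.4
T = 83375/3168.1 ≈ 26.32 °C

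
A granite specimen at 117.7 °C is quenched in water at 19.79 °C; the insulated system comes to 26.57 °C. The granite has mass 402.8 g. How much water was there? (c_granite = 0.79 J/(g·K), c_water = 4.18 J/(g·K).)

m ≈ 1020 g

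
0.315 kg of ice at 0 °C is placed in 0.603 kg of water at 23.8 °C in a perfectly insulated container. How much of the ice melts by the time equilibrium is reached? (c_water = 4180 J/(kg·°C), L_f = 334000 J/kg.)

Water can give up m c ΔT = 0.603·4180·23.8 = 59989 J before reaching 0 °C.
Melting all 0.315 kg of ice would need 0.315·334000 = 105210 J.
Since 59989 < 105210 J, not all the ice melts; equilibrium is at 0 °C.
m_melt = 59989 / L_f = 0.1796 kg.

m_melted ≈ 0.18 kg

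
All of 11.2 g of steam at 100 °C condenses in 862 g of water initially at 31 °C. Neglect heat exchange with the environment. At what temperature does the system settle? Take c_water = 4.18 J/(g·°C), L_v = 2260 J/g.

T_f ≈ 38.8 °C

Let T be the final temperature. ΣQ_i = 0:
steam→water at 100 °C releases m L_v = 11.2×2260 = 25312; condensed water 100 °C→T: 46.82(T − 100); original water: 3603.2(T − 31)
3650 T = 25312 + 4681.6 + 111698 = 141692
T ≈ 38.82 °C, under the boiling point, so the assumption holds.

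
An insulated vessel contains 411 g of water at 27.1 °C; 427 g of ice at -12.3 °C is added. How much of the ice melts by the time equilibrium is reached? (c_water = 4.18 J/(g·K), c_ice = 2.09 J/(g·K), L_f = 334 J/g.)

Heat available from the water dropping to 0 °C: 411·4.18·27.1 = 46557 J.
Of that, 427·2.09·12.3 = 10977 J goes to bring the ice to 0 °C, leaving 35580 J.
Fully melting the ice requires m_ice L_f = 427·334 = 142618 J.
Since 35580 < 142618 J, not all the ice melts; equilibrium is at 0 °C.
m_melt = 35580 / L_f = 106.5 g.

m_melted ≈ 107 g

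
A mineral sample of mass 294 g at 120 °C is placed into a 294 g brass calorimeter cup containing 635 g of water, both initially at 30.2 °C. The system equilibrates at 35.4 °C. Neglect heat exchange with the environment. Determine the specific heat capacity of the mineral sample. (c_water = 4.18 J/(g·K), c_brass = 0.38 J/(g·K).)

Taking heat into each body as positive, Σ m c ΔT = 0:
294×c×(35.4 − 120) + 635×4.18×(35.4 − 30.2) + 294×0.38×(35.4 − 30.2) = 0
-24872 c = -14383
c = -14383/-24872 ≈ 0.5783 J/(g·K)

c ≈ 0.578 J/(g·K)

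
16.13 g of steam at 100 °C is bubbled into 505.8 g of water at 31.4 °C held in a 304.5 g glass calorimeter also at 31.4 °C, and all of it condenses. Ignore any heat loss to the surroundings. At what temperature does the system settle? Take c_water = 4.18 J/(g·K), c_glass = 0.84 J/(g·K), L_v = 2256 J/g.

Heat gained plus heat lost sum to zero:
condense steam: −16.13·2256 = −36389; condensed water 100 °C→T: 67.42(T − 100); water warms: 505.8·4.18·(T − 31.4) = 2114.2(T − 31.4); cup: 255.78(T − 31.4)
2437.4 T = 36389 + 6742.3 + 74419 = 117550
T ≈ 48.23 °C (< 100 °C, so full condensation is consistent).

T_f ≈ 48.2 °C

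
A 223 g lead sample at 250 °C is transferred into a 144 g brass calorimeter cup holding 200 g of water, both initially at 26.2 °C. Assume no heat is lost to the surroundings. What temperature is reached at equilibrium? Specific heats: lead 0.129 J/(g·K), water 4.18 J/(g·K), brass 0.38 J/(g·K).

T_f ≈ 33.2 °C

Heat gained plus heat lost sum to zero:
223·0.129·(T − 250) + 200·4.18·(T − 26.2) + 144·0.38·(T − 26.2) = 0
919.49 T = 30529
T = 30529 / 919.49 = 33.2 °C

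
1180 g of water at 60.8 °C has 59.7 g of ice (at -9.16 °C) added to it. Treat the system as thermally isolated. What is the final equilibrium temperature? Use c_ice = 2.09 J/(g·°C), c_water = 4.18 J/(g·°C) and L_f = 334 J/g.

Let T be the final temperature. ΣQ_i = 0:
ice -9.16→0 °C: 59.7·2.09·9.16 = 1142.9
  fusion: m_ice L_f = 59.7·334 = 19940
  meltwater 0→T: 59.7·4.18·T = 249.55 T
  water cools: 1180·4.18·(T − 60.8) = 4932.4(T − 60.8)
5181.9 T = 299890 − 21083 = 278807
T ≈ 53.80 °C — above 0 °C, consistent with complete melting.

T_f ≈ 53.8 °C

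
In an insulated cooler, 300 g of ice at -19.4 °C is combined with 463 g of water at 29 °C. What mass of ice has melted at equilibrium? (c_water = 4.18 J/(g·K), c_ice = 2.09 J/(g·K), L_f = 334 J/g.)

Heat available from the water dropping to 0 °C: 463×4.18×29 = 56125 J.
Of that, 300×2.09×19.4 = 12164 J goes to bring the ice to 0 °C, leaving 43961 J.
Melting all 300 g of ice would need 300×334 = 100200 J.
Since 43961 < 100200 J, not all the ice melts; equilibrium is at 0 °C.
m_melted×334 = 43961  ⇒  m_melted ≈ 131.6 g.

m_melted ≈ 132 g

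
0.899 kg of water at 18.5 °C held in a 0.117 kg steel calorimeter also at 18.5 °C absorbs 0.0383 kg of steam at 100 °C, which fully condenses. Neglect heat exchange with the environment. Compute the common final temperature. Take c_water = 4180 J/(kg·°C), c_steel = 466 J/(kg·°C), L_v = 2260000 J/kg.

Let T be the final temperature. ΣQ_i = 0:
condense steam: −0.0383·2260000 = −86558
  condensed water 100 °C→T: 160.09(T − 100)
  original water: 3757.8(T − 18.5)
  steel cup: 0.117·466·(T − 18.5) = 54.52(T − 18.5)
3972.4 T = 86558 + 16009 + 70528 = 173096
T ≈ 43.57 °C — below 100 °C, confirming all the steam condensed.

T_f ≈ 43.6 °C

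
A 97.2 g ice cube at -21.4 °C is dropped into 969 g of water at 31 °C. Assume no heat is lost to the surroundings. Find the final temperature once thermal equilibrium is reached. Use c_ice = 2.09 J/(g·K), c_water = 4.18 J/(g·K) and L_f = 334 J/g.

T_f ≈ 19.9 °C

Setting the total heat transfer to zero:
ice -21.4→0 °C: 97.2×2.09×21.4 = 4347.4
  latent heat to melt: 97.2×334 = 32465
  meltwater 0→T: 97.2×4.18×T = 406.3 T
  water cools: 969×4.18×(T − 31) = 4050.4(T − 31)
4456.7 T = 125563 − 36812 = 88751
T ≈ 19.91 °C — above 0 °C, consistent with complete melting.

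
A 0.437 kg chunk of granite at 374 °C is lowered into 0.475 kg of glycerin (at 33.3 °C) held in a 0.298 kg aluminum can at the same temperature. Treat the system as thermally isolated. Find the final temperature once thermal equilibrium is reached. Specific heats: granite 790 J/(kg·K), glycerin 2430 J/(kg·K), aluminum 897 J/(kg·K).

With ΣQ=0 the equilibrium temperature is the m·c-weighted mean:
T_f = (345.23·374 + 1154.2·33.3 + 267.31·33.3) / (345.23 + 1154.2 + 267.31)
    = 176454 / 1766.8 ≈ 99.87 °C

T_f ≈ 99.9 °C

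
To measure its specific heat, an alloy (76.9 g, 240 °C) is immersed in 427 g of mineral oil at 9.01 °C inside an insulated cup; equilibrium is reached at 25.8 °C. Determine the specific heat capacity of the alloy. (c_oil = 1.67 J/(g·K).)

c ≈ 0.727 J/(g·K)

Heat gained plus heat lost sum to zero:
76.9·c·(25.8 − 240) + 427·1.67·(25.8 − 9.01) = 0
-16472 c = -11973
c = -11973/-16472 ≈ 0.7269 J/(g·K)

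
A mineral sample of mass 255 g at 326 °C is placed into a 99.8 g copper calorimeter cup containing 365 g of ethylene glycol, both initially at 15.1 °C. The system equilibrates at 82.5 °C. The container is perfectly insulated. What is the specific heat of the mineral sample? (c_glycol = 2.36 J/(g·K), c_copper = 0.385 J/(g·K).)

Conservation of energy gives ΣQ = 0:
255·c·(82.5 − 326) + 365·2.36·(82.5 − 15.1) + 99.8·0.385·(82.5 − 15.1) = 0
-62092 c = -60648
c = -60648/-62092 ≈ 0.9767 J/(g·K)

c ≈ 0.977 J/(g·K)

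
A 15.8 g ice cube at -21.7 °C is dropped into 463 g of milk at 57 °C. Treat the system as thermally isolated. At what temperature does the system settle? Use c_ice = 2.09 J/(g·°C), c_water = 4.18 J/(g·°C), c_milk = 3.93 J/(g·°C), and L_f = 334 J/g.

T_f ≈ 51.8 °C

Conservation of energy gives ΣQ = 0:
ice -21.7→0 °C: 15.8·2.09·21.7 = 716.58; melt ice: 15.8·334 = 5277.2; warm the meltwater: 66.04 T; milk: 1819.6(T − 57)
1885.6 T = 103717 − 5993.8 = 97723
T ≈ 51.82 °C (positive, so assuming full melt was valid).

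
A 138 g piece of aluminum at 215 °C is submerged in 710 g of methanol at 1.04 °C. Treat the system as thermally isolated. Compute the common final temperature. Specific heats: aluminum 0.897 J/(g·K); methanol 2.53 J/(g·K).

Conservation of energy gives ΣQ = 0:
138×0.897×(T − 215) + 710×2.53×(T − 1.04) = 0
(123.79 + 1796.3) T = 123.79×215 + 1796.3×1.04
T = 28482 / 1920.1 = 14.8 °C

T_f ≈ 14.8 °C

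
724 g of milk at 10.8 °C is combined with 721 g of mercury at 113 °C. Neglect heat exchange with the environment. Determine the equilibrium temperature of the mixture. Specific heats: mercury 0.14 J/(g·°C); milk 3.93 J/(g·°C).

T_f ≈ 14.3 °C

T_f = Σ m_i c_i T_i / Σ m_i c_i:
T_f = (100.94*113 + 2845.3*10.8) / (100.94 + 2845.3)
    = 42136 / 2946.3 ≈ 14.30 °C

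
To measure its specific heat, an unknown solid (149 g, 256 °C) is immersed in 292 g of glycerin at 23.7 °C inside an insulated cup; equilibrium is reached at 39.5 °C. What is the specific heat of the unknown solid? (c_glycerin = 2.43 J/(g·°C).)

c ≈ 0.348 J/(g·°C)

Conservation of energy gives ΣQ = 0:
149×c×(39.5 − 256) + 292×2.43×(39.5 − 23.7) = 0
-32258 c = -11211
c = -11211/-32258 ≈ 0.3475 J/(g·°C)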